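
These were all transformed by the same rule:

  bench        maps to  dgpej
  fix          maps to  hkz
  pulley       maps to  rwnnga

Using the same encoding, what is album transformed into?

cndwo

Compare letters: b→d is +2, e→g is +2, n→p is +2 — a constant shift. Every letter moves 2 places later in the alphabet, wrapping around z→a.
For album: a+2=c, l+2=n, b+2=d, u+2=w, m+2=o.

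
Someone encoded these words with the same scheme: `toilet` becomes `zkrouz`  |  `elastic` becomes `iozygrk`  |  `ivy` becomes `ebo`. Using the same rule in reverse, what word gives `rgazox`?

The output letters match the input read backwards, each shifted +6: toilet reversed is teliot. The word is reversed, then every letter is shifted forward by 6.
Reversing it on rgazox: shift back: r−6=l, g−6=a, a−6=u, z−6=t, o−6=i, x−6=r → lautir; then reverse → ritual.

ritual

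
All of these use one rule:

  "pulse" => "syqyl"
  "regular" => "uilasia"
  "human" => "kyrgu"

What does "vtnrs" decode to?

In pulse: p→s is +3, u→y is +4, l→q is +5, s→y is +6 — the shift increases by 1 each position. The shift increases by 1 at each position, starting from +3: 3, 4, 5, ….
Undoing it on vtnrs: v−3=s, t−4=p, n−5=i, r−6=l, s−7=l.

spill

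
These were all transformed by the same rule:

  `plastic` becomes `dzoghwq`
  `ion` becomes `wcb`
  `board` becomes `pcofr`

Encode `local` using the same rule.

Compare letters: p→d is +14, l→z is +14, a→o is +14 — a constant shift. It's a constant shift of +14 (ROT14).
On local: l+14=z, o+14=c, c+14=q, a+14=o, l+14=z.

zcqoz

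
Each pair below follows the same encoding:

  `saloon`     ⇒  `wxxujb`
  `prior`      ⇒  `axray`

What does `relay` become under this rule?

The word is reversed, then every letter is shifted forward by 9.
Applying it to relay: reverse → yaler; then shift: y+9=h, a+9=j, l+9=u, e+9=n, r+9=a.

hjuna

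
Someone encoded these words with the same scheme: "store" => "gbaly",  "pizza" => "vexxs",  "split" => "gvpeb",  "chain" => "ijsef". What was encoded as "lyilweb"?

s(18)→g(6) and t(19)→b(1) fit y≡21x+18 (mod 26); the inverse of 21 mod 26 is 5. Each letter's alphabet position (a=0..z=25) is mapped through 21·x+18 mod 26 — an affine cipher.
Undoing it on lyilweb: l(11)→5·(11−18)≡17=r; y(24)→5·(24−18)≡4=e; i(8)→5·(8−18)≡2=c; l(11)→5·(11−18)≡17=r; w(22)→5·(22−18)≡20=u; e(4)→5·(4−18)≡8=i; b(1)→5·(1−18)≡19=t (all mod 26).

recruit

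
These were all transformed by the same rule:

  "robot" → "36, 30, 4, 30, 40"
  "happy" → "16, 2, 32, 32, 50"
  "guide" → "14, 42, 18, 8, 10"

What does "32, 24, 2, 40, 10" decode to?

plate

The formula is n = 2×(alphabet index, a=1).
Undoing it on 32, 24, 2, 40, 10: 32→(32−0)÷2=16=p, 24→(24−0)÷2=12=l, 2→(2−0)÷2=1=a, 40→(40−0)÷2=20=t, 10→(10−0)÷2=5=e.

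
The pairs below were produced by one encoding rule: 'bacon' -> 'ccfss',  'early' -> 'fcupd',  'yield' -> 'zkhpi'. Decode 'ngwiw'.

In bacon: b→c is +1, a→c is +2, c→f is +3, o→s is +4 — the shift increases by 1 each position. Each letter shifts forward by (position + 1), i.e. 1, 2, 3, … — the shift grows by one for each successive letter.
Undoing it on ngwiw: n−1=m, g−2=e, w−3=t, i−4=e, w−5=r.

meter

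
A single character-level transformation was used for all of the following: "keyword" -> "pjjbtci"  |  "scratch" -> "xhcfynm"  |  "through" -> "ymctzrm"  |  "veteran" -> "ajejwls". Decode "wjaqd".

reply

A repeating key of period 3 is used — shifts +5, +5, +11 over and over.
Decoding wjaqd: w−5=r, j−5=e, a−11=p, q−5=l, d−5=y.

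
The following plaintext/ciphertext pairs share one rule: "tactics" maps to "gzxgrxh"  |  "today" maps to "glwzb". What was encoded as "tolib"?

glory

Each letter is replaced by its mirror in the alphabet: a↔z, b↔y, c↔x, and so on (the Atbash cipher).
Decoding tolib: t↔g, o↔l, l↔o, i↔r, b↔y.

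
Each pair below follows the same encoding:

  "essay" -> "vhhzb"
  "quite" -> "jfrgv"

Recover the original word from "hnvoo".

smell

Each pair mirrors across the alphabet (e↔v, s↔h, s↔h): positions sum to 25. This is the alphabet-reversal cipher (Atbash): a becomes z, b becomes y, etc.
Undoing it on hnvoo: h↔s, n↔m, v↔e, o↔l, o↔l.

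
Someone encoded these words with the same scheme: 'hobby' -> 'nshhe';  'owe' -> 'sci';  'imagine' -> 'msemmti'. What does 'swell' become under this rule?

ycirr

The shift depends on letter class: consonant h→n is +6, but vowel o→s is +4. Two shifts are in play — +4 for a/e/i/o/u, +6 for every other letter.
Applying it to swell: s(cons)+6=y, w(cons)+6=c, e(vowel)+4=i, l(cons)+6=r, l(cons)+6=r.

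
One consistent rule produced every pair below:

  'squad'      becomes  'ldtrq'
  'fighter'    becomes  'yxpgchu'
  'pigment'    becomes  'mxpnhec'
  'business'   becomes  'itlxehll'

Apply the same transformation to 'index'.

xeqhs

s(18)→l(11) and q(16)→d(3) fit y≡17x+17 (mod 26); the inverse of 17 mod 26 is 23. This is an affine cipher: with a=0,…,z=25, each position x becomes (17x+17) mod 26.
On index: i(8)→17·8+17≡23=x; n(13)→17·13+17≡4=e; d(3)→17·3+17≡16=q; e(4)→17·4+17≡7=h; x(23)→17·23+17≡18=s (all mod 26).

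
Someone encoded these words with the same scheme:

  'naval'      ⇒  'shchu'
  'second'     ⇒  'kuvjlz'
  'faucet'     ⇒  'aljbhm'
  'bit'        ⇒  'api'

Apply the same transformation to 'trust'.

azbya

The output letters match the input read backwards, each shifted +7: naval reversed is lavan. The word is reversed, then every letter is shifted forward by 7.
On trust: reverse → tsurt; then shift: t+7=a, s+7=z, u+7=b, r+7=y, t+7=a.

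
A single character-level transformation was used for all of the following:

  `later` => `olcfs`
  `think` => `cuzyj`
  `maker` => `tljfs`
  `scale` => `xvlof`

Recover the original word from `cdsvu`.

torch

l(11)→o(14) and a(0)→l(11) fit y≡5x+11 (mod 26); the inverse of 5 mod 26 is 21. Each letter's alphabet position (a=0..z=25) is mapped through 5·x+11 mod 26 — an affine cipher.
Reversing it on cdsvu: c(2)→21·(2−11)≡19=t; d(3)→21·(3−11)≡14=o; s(18)→21·(18−11)≡17=r; v(21)→21·(21−11)≡2=c; u(20)→21·(20−11)≡7=h (all mod 26).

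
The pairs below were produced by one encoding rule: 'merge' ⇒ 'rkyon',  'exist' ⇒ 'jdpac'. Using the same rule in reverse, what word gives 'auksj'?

vodka

The shift increases by 1 at each position, starting from +5: 5, 6, 7, ….
Reversing it on auksj: a−5=v, u−6=o, k−7=d, s−8=k, j−9=a.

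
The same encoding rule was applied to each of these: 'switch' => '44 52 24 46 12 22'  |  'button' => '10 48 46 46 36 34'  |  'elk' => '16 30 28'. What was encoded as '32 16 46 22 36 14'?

s(#19)→44 and w(#23)→52: differences scale by 2, so n = 2·pos + 6. With a=1..z=26, the number is 2·pos + 6.
Undoing it on 32 16 46 22 36 14: 32→(32−6)÷2=13=m, 16→(16−6)÷2=5=e, 46→(46−6)÷2=20=t, 22→(22−6)÷2=8=h, 36→(36−6)÷2=15=o, 14→(14−6)÷2=4=d.

method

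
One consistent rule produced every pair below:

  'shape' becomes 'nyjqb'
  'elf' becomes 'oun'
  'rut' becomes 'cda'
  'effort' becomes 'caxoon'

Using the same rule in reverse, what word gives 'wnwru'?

linen

The output letters match the input read backwards, each shifted +9: shape reversed is epahs. The word is reversed, then every letter is shifted forward by 9.
Decoding wnwru: shift back: w−9=n, n−9=e, w−9=n, r−9=i, u−9=l → nenil; then reverse → linen.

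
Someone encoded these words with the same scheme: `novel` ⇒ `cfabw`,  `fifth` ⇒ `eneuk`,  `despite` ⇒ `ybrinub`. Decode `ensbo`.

Treating letters as 0–25, the rule is x ↦ 3x + 15 (mod 26).
Undoing it on ensbo: e(4)→9·(4−15)≡5=f; n(13)→9·(13−15)≡8=i; s(18)→9·(18−15)≡1=b; b(1)→9·(1−15)≡4=e; o(14)→9·(14−15)≡17=r (all mod 26).

fiber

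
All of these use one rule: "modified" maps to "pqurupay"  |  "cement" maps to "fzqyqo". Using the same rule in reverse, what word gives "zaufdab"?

The output letters match the input read backwards, each shifted +12: modified reversed is deifidom. The word is reversed, then every letter is shifted forward by 12.
Decoding zaufdab: shift back: z−12=n, a−12=o, u−12=i, f−12=t, d−12=r, a−12=o, b−12=p → noitrop; then reverse → portion.

portion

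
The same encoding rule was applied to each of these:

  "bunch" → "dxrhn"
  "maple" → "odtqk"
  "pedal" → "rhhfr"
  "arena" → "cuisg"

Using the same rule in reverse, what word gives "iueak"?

grave

In bunch: b→d is +2, u→x is +3, n→r is +4, c→h is +5 — the shift increases by 1 each position. The shift increases by 1 at each position, starting from +2: 2, 3, 4, ….
Undoing it on iueak: i−2=g, u−3=r, e−4=a, a−5=v, k−6=e.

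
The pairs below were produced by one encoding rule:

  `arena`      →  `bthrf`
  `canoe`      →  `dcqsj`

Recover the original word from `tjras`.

shown

In arena: a→b is +1, r→t is +2, e→h is +3, n→r is +4 — the shift increases by 1 each position. Each letter shifts forward by (position + 1), i.e. 1, 2, 3, … — the shift grows by one for each successive letter.
Undoing it on tjras: t−1=s, j−2=h, r−3=o, a−4=w, s−5=n.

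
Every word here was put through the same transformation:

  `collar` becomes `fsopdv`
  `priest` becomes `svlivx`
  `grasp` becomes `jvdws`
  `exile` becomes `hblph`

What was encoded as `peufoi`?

It's a Vigenère-style cipher with numeric key [3,4]: position i shifts by key[i mod 2].
Reversing it on peufoi: p−3=m, e−4=a, u−3=r, f−4=b, o−3=l, i−4=e.

marble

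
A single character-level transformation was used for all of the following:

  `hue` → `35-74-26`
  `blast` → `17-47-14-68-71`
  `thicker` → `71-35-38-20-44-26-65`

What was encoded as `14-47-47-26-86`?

Each letter becomes 3×(its alphabet position, a=1..z=26) + 11.
Decoding 14-47-47-26-86: 14→(14−11)÷3=1=a, 47→(47−11)÷3=12=l, 47→(47−11)÷3=12=l, 26→(26−11)÷3=5=e, 86→(86−11)÷3=25=y.

alley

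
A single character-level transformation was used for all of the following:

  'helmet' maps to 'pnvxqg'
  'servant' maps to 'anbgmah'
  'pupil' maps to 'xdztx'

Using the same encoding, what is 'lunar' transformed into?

In helmet: h→p is +8, e→n is +9, l→v is +10, m→x is +11 — the shift increases by 1 each position. Each letter shifts forward by (position + 8), i.e. 8, 9, 10, … — the shift grows by one for each successive letter.
Applying it to lunar: l+8=t, u+9=d, n+10=x, a+11=l, r+12=d.

tdxld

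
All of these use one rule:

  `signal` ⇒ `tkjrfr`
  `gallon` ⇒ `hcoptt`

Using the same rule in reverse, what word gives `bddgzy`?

In signal: s→t is +1, i→k is +2, g→j is +3, n→r is +4 — the shift increases by 1 each position. Each letter shifts forward by (position + 1), i.e. 1, 2, 3, … — the shift grows by one for each successive letter.
Reversing it on bddgzy: b−1=a, d−2=b, d−3=a, g−4=c, z−5=u, y−6=s.

abacus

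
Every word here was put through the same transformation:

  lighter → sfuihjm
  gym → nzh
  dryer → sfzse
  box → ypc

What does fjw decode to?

Read the word backwards and shift each letter +1.
Reversing it on fjw: shift back: f−1=e, j−1=i, w−1=v → eiv; then reverse → vie.

vie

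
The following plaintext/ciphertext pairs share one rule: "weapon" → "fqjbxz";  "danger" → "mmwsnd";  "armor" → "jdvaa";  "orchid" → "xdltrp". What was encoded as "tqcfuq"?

kettle

Shifts by position in weapon: pos 0: w→f (+9), pos 1: e→q (+12), pos 2: a→j (+9), pos 3: p→b (+12) — repeating every 2. A repeating key of period 2 is used — shifts +9, +12 over and over.
Decoding tqcfuq: t−9=k, q−12=e, c−9=t, f−12=t, u−9=l, q−12=e.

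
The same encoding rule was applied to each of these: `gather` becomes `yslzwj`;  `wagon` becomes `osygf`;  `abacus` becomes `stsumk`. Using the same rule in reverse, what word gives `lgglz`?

tooth

Compare letters: g→y is +18, a→s is +18, t→l is +18 — a constant shift. This is a Caesar cipher with shift 18.
Decoding lgglz: l−18=t, g−18=o, g−18=o, l−18=t, z−18=h.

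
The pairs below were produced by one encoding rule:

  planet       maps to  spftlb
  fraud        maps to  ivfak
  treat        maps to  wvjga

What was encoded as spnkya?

In planet: p→s is +3, l→p is +4, a→f is +5, n→t is +6 — the shift increases by 1 each position. Each letter shifts forward by (position + 3), i.e. 3, 4, 5, … — the shift grows by one for each successive letter.
Undoing it on spnkya: s−3=p, p−4=l, n−5=i, k−6=e, y−7=r, a−8=s.

pliers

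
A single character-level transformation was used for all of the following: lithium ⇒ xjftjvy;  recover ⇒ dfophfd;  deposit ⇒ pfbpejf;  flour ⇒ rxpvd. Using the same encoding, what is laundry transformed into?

xbvzpdk

Vowels shift forward by 1 and consonants shift forward by 12.
On laundry: l(cons)+12=x, a(vowel)+1=b, u(vowel)+1=v, n(cons)+12=z, d(cons)+12=p, r(cons)+12=d, y(cons)+12=k.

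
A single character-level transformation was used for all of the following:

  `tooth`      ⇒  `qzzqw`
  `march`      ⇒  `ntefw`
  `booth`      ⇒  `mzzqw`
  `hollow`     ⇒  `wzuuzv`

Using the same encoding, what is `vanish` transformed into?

ctgpxw

t(19)→q(16) and o(14)→z(25) fit y≡19x+19 (mod 26); the inverse of 19 mod 26 is 11. This is an affine cipher: with a=0,…,z=25, each position x becomes (19x+19) mod 26.
Applying it to vanish: v(21)→19·21+19≡2=c; a(0)→19·0+19≡19=t; n(13)→19·13+19≡6=g; i(8)→19·8+19≡15=p; s(18)→19·18+19≡23=x; h(7)→19·7+19≡22=w (all mod 26).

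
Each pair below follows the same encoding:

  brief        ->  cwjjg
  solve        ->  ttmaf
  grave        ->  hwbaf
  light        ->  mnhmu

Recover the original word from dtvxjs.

cousin

Shifts by position in brief: pos 0: b→c (+1), pos 1: r→w (+5), pos 2: i→j (+1), pos 3: e→j (+5) — repeating every 2. The shifts repeat in a cycle of length 2: positions 0,1,… shift by +1, +5, then the pattern repeats.
Undoing it on dtvxjs: d−1=c, t−5=o, v−1=u, x−5=s, j−1=i, s−5=n.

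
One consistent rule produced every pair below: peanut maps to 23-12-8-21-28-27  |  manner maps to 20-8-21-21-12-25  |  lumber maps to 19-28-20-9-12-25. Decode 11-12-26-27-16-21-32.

destiny

p is letter #16 and maps to 23: an offset of 7. Each letter is replaced by its alphabet position (a=1..z=26) + 7.
Decoding 11-12-26-27-16-21-32: 11→(11−7)÷1=4=d, 12→(12−7)÷1=5=e, 26→(26−7)÷1=19=s, 27→(27−7)÷1=20=t, 16→(16−7)÷1=9=i, 21→(21−7)÷1=14=n, 32→(32−7)÷1=25=y.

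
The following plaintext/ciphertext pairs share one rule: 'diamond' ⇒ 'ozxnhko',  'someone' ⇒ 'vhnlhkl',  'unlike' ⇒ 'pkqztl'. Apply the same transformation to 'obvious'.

Treating letters as 0–25, the rule is x ↦ 23x + 23 (mod 26).
For obvious: o(14)→23·14+23≡7=h; b(1)→23·1+23≡20=u; v(21)→23·21+23≡12=m; i(8)→23·8+23≡25=z; o(14)→23·14+23≡7=h; u(20)→23·20+23≡15=p; s(18)→23·18+23≡21=v (all mod 26).

humzhpv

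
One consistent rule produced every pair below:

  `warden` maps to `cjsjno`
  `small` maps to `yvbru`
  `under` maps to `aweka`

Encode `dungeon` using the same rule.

Shifts by position in warden: pos 0: w→c (+6), pos 1: a→j (+9), pos 2: r→s (+1), pos 3: d→j (+6), pos 4: e→n (+9), pos 5: n→o (+1) — repeating every 3. It's a Vigenère-style cipher with numeric key [6,9,1]: position i shifts by key[i mod 3].
For dungeon: d+6=j, u+9=d, n+1=o, g+6=m, e+9=n, o+1=p, n+6=t.

jdomnpt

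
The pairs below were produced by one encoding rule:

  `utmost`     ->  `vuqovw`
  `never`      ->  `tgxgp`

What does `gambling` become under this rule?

The output letters match the input read backwards, each shifted +2: utmost reversed is tsomtu. Read the word backwards and shift each letter +2.
On gambling: reverse → gnilbmag; then shift: g+2=i, n+2=p, i+2=k, l+2=n, b+2=d, m+2=o, a+2=c, g+2=i.

ipkndoci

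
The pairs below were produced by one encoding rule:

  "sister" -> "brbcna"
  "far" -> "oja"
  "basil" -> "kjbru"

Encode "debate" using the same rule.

mnkjcn

Compare letters: s→b is +9, i→r is +9, s→b is +9 — a constant shift. This is a Caesar cipher with shift 9.
For debate: d+9=m, e+9=n, b+9=k, a+9=j, t+9=c, e+9=n.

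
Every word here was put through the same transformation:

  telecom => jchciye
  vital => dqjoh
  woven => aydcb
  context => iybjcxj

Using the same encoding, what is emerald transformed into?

t(19)→j(9) and e(4)→c(2) fit y≡23x+14 (mod 26); the inverse of 23 mod 26 is 17. Each letter's alphabet position (a=0..z=25) is mapped through 23·x+14 mod 26 — an affine cipher.
On emerald: e(4)→23·4+14≡2=c; m(12)→23·12+14≡4=e; e(4)→23·4+14≡2=c; r(17)→23·17+14≡15=p; a(0)→23·0+14≡14=o; l(11)→23·11+14≡7=h; d(3)→23·3+14≡5=f (all mod 26).

cecpohf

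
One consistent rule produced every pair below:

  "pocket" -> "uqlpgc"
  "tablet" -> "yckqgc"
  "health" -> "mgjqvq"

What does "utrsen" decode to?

prince

Shifts by position in pocket: pos 0: p→u (+5), pos 1: o→q (+2), pos 2: c→l (+9), pos 3: k→p (+5), pos 4: e→g (+2), pos 5: t→c (+9) — repeating every 3. It's a Vigenère-style cipher with numeric key [5,2,9]: position i shifts by key[i mod 3].
Undoing it on utrsen: u−5=p, t−2=r, r−9=i, s−5=n, e−2=c, n−9=e.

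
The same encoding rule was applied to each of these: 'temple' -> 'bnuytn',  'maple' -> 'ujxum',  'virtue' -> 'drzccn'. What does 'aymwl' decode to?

spend

Shifts by position in temple: pos 0: t→b (+8), pos 1: e→n (+9), pos 2: m→u (+8), pos 3: p→y (+9) — repeating every 2. It's a Vigenère-style cipher with numeric key [8,9]: position i shifts by key[i mod 2].
Decoding aymwl: a−8=s, y−9=p, m−8=e, w−9=n, l−8=d.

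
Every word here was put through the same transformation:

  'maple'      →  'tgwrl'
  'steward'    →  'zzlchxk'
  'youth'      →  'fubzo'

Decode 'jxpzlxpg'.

criteria

Shifts by position in maple: pos 0: m→t (+7), pos 1: a→g (+6), pos 2: p→w (+7), pos 3: l→r (+6) — repeating every 2. It's a Vigenère-style cipher with numeric key [7,6]: position i shifts by key[i mod 2].
Decoding jxpzlxpg: j−7=c, x−6=r, p−7=i, z−6=t, l−7=e, x−6=r, p−7=i, g−6=a.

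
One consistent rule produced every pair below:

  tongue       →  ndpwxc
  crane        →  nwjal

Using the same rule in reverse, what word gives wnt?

ken

The word is reversed, then every letter is shifted forward by 9.
Reversing it on wnt: shift back: w−9=n, n−9=e, t−9=k → nek; then reverse → ken.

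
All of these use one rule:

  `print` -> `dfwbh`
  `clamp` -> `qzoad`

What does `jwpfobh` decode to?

Compare letters: p→d is +14, r→f is +14, i→w is +14 — a constant shift. Every letter moves 14 places later in the alphabet, wrapping around z→a.
Undoing it on jwpfobh: j−14=v, w−14=i, p−14=b, f−14=r, o−14=a, b−14=n, h−14=t.

vibrant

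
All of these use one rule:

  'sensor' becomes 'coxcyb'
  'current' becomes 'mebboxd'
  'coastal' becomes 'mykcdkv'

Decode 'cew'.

sum

Compare letters: s→c is +10, e→o is +10, n→x is +10 — a constant shift. This is a Caesar cipher with shift 10.
Undoing it on cew: c−10=s, e−10=u, w−10=m.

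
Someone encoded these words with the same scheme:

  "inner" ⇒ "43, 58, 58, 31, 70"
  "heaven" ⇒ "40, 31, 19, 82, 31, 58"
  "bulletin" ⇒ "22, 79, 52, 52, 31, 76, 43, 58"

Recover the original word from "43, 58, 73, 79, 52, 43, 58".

i(#9)→43 and n(#14)→58: differences scale by 3, so n = 3·pos + 16. The formula is n = 3×(alphabet index, a=1) + 16.
Undoing it on 43, 58, 73, 79, 52, 43, 58: 43→(43−16)÷3=9=i, 58→(58−16)÷3=14=n, 73→(73−16)÷3=19=s, 79→(79−16)÷3=21=u, 52→(52−16)÷3=12=l, 43→(43−16)÷3=9=i, 58→(58−16)÷3=14=n.

insulin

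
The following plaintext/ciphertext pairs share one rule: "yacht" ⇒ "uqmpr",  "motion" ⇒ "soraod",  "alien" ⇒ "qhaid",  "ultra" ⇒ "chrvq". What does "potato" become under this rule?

zorqro

y(24)→u(20) and a(0)→q(16) fit y≡11x+16 (mod 26); the inverse of 11 mod 26 is 19. This is an affine cipher: with a=0,…,z=25, each position x becomes (11x+16) mod 26.
For potato: p(15)→11·15+16≡25=z; o(14)→11·14+16≡14=o; t(19)→11·19+16≡17=r; a(0)→11·0+16≡16=q; t(19)→11·19+16≡17=r; o(14)→11·14+16≡14=o (all mod 26).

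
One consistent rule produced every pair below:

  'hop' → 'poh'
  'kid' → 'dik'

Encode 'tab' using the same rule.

bat

It's just the letters in reverse order.
On tab: reverse → bat.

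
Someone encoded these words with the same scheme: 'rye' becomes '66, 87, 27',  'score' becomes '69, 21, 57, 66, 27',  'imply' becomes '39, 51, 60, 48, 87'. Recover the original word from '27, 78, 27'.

eve

r(#18)→66 and y(#25)→87: differences scale by 3, so n = 3·pos + 12. The formula is n = 3×(alphabet index, a=1) + 12.
Reversing it on 27, 78, 27: 27→(27−12)÷3=5=e, 78→(78−12)÷3=22=v, 27→(27−12)÷3=5=e.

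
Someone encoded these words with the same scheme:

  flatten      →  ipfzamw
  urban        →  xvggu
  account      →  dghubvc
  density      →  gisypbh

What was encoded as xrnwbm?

Each letter shifts forward by (position + 3), i.e. 3, 4, 5, … — the shift grows by one for each successive letter.
Undoing it on xrnwbm: x−3=u, r−4=n, n−5=i, w−6=q, b−7=u, m−8=e.

unique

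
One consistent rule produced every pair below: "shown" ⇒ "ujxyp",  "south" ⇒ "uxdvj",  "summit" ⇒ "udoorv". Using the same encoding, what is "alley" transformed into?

jnnna

The shift depends on letter class: consonant s→u is +2, but vowel o→x is +9. Vowels shift forward by 9 and consonants shift forward by 2.
For alley: a(vowel)+9=j, l(cons)+2=n, l(cons)+2=n, e(vowel)+9=n, y(cons)+2=a.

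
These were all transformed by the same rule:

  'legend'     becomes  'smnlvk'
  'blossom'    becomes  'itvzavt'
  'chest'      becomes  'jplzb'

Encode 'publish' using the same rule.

wcisqzo

Shifts by position in legend: pos 0: l→s (+7), pos 1: e→m (+8), pos 2: g→n (+7), pos 3: e→l (+7), pos 4: n→v (+8), pos 5: d→k (+7) — repeating every 3. It's a Vigenère-style cipher with numeric key [7,8,7]: position i shifts by key[i mod 3].
On publish: p+7=w, u+8=c, b+7=i, l+7=s, i+8=q, s+7=z, h+7=o.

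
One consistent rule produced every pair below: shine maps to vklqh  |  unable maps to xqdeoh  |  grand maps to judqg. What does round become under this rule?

urxqg

Compare letters: s→v is +3, h→k is +3, i→l is +3 — a constant shift. Each letter is shifted forward by 3 in the alphabet (a Caesar shift of +3).
Applying it to round: r+3=u, o+3=r, u+3=x, n+3=q, d+3=g.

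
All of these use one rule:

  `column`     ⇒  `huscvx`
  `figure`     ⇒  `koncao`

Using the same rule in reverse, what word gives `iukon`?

In column: c→h is +5, o→u is +6, l→s is +7, u→c is +8 — the shift increases by 1 each position. Each letter shifts forward by (position + 5), i.e. 5, 6, 7, … — the shift grows by one for each successive letter.
Decoding iukon: i−5=d, u−6=o, k−7=d, o−8=g, n−9=e.

dodge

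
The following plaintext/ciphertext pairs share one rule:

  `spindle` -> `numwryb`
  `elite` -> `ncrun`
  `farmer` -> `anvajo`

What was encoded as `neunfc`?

twelve

The output letters match the input read backwards, each shifted +9: spindle reversed is eldnips. Read the word backwards and shift each letter +9.
Undoing it on neunfc: shift back: n−9=e, e−9=v, u−9=l, n−9=e, f−9=w, c−9=t → evlewt; then reverse → twelve.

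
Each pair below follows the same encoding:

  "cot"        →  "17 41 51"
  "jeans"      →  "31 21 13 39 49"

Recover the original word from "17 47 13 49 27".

crash

c(#3)→17 and o(#15)→41: differences scale by 2, so n = 2·pos + 11. The formula is n = 2×(alphabet index, a=1) + 11.
Reversing it on 17 47 13 49 27: 17→(17−11)÷2=3=c, 47→(47−11)÷2=18=r, 13→(13−11)÷2=1=a, 49→(49−11)÷2=19=s, 27→(27−11)÷2=8=h.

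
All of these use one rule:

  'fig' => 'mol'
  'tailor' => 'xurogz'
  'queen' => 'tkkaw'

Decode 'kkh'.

The output letters match the input read backwards, each shifted +6: fig reversed is gif. Two steps: reverse the string, then apply a Caesar shift of +6.
Decoding kkh: shift back: k−6=e, k−6=e, h−6=b → eeb; then reverse → bee.

bee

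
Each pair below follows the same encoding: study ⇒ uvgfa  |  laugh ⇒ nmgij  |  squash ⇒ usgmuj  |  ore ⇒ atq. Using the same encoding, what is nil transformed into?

pun

The shift depends on letter class: consonant s→u is +2, but vowel u→g is +12. Vowels shift forward by 12 and consonants shift forward by 2.
On nil: n(cons)+2=p, i(vowel)+12=u, l(cons)+2=n.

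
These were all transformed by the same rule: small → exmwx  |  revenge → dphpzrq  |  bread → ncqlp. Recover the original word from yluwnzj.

mailbox

Shifts by position in small: pos 0: s→e (+12), pos 1: m→x (+11), pos 2: a→m (+12), pos 3: l→w (+11) — repeating every 2. The shifts repeat in a cycle of length 2: positions 0,1,… shift by +12, +11, then the pattern repeats.
Undoing it on yluwnzj: y−12=m, l−11=a, u−12=i, w−11=l, n−12=b, z−11=o, j−12=x.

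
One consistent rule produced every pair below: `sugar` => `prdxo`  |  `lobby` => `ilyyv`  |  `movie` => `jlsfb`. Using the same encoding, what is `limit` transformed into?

ifjfq

Compare letters: s→p is +23, u→r is +23, g→d is +23 — a constant shift. It's a constant shift of +23 (ROT23).
Applying it to limit: l+23=i, i+23=f, m+23=j, i+23=f, t+23=q.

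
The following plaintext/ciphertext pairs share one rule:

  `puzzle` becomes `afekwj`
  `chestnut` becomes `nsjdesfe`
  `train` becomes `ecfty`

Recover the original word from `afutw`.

Shifts by position in puzzle: pos 0: p→a (+11), pos 1: u→f (+11), pos 2: z→e (+5), pos 3: z→k (+11), pos 4: l→w (+11), pos 5: e→j (+5) — repeating every 3. The shifts repeat in a cycle of length 3: positions 0,1,… shift by +11, +11, +5, then the pattern repeats.
Undoing it on afutw: a−11=p, f−11=u, u−5=p, t−11=i, w−11=l.

pupil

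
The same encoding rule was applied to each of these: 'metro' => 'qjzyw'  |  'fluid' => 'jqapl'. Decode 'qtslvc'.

In metro: m→q is +4, e→j is +5, t→z is +6, r→y is +7 — the shift increases by 1 each position. The shift increases by 1 at each position, starting from +4: 4, 5, 6, ….
Reversing it on qtslvc: q−4=m, t−5=o, s−6=m, l−7=e, v−8=n, c−9=t.

moment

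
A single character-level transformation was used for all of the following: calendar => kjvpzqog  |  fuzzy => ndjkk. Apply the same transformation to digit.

lrqtf

In calendar: c→k is +8, a→j is +9, l→v is +10, e→p is +11 — the shift increases by 1 each position. Each letter shifts forward by (position + 8), i.e. 8, 9, 10, … — the shift grows by one for each successive letter.
For digit: d+8=l, i+9=r, g+10=q, i+11=t, t+12=f.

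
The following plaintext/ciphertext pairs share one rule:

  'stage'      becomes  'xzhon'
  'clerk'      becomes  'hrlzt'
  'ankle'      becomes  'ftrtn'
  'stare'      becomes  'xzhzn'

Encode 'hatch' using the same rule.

In stage: s→x is +5, t→z is +6, a→h is +7, g→o is +8 — the shift increases by 1 each position. Letter i (0-indexed) is shifted by i+5, so successive shifts are 5, 6, 7, ….
Applying it to hatch: h+5=m, a+6=g, t+7=a, c+8=k, h+9=q.

mgakq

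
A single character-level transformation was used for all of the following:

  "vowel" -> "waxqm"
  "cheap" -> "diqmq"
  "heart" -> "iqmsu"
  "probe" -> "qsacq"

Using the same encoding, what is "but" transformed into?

The shift depends on letter class: consonant v→w is +1, but vowel o→a is +12. Two shifts are in play — +12 for a/e/i/o/u, +1 for every other letter.
For but: b(cons)+1=c, u(vowel)+12=g, t(cons)+1=u.

cgu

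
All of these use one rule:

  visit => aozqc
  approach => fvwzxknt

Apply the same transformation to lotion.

quaqxx

In visit: v→a is +5, i→o is +6, s→z is +7, i→q is +8 — the shift increases by 1 each position. Each letter shifts forward by (position + 5), i.e. 5, 6, 7, … — the shift grows by one for each successive letter.
Applying it to lotion: l+5=q, o+6=u, t+7=a, i+8=q, o+9=x, n+10=x.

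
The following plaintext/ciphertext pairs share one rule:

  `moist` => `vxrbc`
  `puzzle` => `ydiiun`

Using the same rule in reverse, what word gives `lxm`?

Compare letters: m→v is +9, o→x is +9, i→r is +9 — a constant shift. Each letter is shifted forward by 9 in the alphabet (a Caesar shift of +9).
Reversing it on lxm: l−9=c, x−9=o, m−9=d.

cod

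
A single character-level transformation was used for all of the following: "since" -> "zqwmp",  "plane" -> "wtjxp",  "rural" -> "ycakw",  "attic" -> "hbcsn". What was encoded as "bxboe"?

Each letter shifts forward by (position + 7), i.e. 7, 8, 9, … — the shift grows by one for each successive letter.
Decoding bxboe: b−7=u, x−8=p, b−9=s, o−10=e, e−11=t.

upset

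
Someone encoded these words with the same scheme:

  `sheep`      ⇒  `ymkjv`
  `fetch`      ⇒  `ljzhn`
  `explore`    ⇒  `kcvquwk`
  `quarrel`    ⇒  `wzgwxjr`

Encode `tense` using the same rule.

zjtxk

Shifts by position in sheep: pos 0: s→y (+6), pos 1: h→m (+5), pos 2: e→k (+6), pos 3: e→j (+5) — repeating every 2. It's a Vigenère-style cipher with numeric key [6,5]: position i shifts by key[i mod 2].
For tense: t+6=z, e+5=j, n+6=t, s+5=x, e+6=k.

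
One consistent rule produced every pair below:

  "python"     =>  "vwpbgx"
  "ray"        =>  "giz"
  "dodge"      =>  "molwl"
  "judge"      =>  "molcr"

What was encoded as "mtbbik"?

cattle

Two steps: reverse the string, then apply a Caesar shift of +8.
Decoding mtbbik: shift back: m−8=e, t−8=l, b−8=t, b−8=t, i−8=a, k−8=c → elttac; then reverse → cattle.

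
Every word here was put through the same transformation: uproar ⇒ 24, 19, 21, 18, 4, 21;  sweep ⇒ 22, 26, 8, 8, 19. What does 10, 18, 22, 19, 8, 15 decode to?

u is letter #21 and maps to 24: an offset of 3. Letters become their 1-based position plus 3 (so a→4, b→5, …).
Decoding 10, 18, 22, 19, 8, 15: 10→(10−3)÷1=7=g, 18→(18−3)÷1=15=o, 22→(22−3)÷1=19=s, 19→(19−3)÷1=16=p, 8→(8−3)÷1=5=e, 15→(15−3)÷1=12=l.

gospel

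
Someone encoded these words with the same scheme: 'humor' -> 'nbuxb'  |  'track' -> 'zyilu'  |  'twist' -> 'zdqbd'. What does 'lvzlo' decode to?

force

In humor: h→n is +6, u→b is +7, m→u is +8, o→x is +9 — the shift increases by 1 each position. The shift increases by 1 at each position, starting from +6: 6, 7, 8, ….
Decoding lvzlo: l−6=f, v−7=o, z−8=r, l−9=c, o−10=e.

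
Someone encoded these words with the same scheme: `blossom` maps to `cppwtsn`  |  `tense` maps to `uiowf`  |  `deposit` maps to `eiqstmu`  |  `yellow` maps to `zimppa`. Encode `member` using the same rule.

Shifts by position in blossom: pos 0: b→c (+1), pos 1: l→p (+4), pos 2: o→p (+1), pos 3: s→w (+4) — repeating every 2. It's a Vigenère-style cipher with numeric key [1,4]: position i shifts by key[i mod 2].
For member: m+1=n, e+4=i, m+1=n, b+4=f, e+1=f, r+4=v.

ninffv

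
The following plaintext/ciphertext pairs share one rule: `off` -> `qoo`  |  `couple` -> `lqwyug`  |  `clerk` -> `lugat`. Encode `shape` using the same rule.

bqcyg

The shift depends on letter class: consonant f→o is +9, but vowel o→q is +2. Vowels shift forward by 2 and consonants shift forward by 9.
On shape: s(cons)+9=b, h(cons)+9=q, a(vowel)+2=c, p(cons)+9=y, e(vowel)+2=g.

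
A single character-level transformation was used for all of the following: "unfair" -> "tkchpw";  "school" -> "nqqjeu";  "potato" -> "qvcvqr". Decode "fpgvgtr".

The word is reversed, then every letter is shifted forward by 2.
Reversing it on fpgvgtr: shift back: f−2=d, p−2=n, g−2=e, v−2=t, g−2=e, t−2=r, r−2=p → dneterp; then reverse → pretend.

pretend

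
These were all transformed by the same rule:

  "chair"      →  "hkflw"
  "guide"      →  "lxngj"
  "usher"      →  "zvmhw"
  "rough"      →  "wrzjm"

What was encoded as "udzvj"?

It's a Vigenère-style cipher with numeric key [5,3]: position i shifts by key[i mod 2].
Reversing it on udzvj: u−5=p, d−3=a, z−5=u, v−3=s, j−5=e.

pause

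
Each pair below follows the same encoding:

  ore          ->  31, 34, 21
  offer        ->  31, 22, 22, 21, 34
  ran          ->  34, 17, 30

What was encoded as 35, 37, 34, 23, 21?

surge

Letters become their 1-based position plus 16 (so a→17, b→18, …).
Undoing it on 35, 37, 34, 23, 21: 35→(35−16)÷1=19=s, 37→(37−16)÷1=21=u, 34→(34−16)÷1=18=r, 23→(23−16)÷1=7=g, 21→(21−16)÷1=5=e.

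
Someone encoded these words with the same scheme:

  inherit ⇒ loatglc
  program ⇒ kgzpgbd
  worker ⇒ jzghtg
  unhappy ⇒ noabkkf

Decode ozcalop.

nothing

Treating letters as 0–25, the rule is x ↦ 11x + 1 (mod 26).
Decoding ozcalop: o(14)→19·(14−1)≡13=n; z(25)→19·(25−1)≡14=o; c(2)→19·(2−1)≡19=t; a(0)→19·(0−1)≡7=h; l(11)→19·(11−1)≡8=i; o(14)→19·(14−1)≡13=n; p(15)→19·(15−1)≡6=g (all mod 26).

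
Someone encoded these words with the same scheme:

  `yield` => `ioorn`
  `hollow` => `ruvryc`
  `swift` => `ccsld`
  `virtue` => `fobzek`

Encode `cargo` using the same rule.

mgbmy

Shifts by position in yield: pos 0: y→i (+10), pos 1: i→o (+6), pos 2: e→o (+10), pos 3: l→r (+6) — repeating every 2. A repeating key of period 2 is used — shifts +10, +6 over and over.
On cargo: c+10=m, a+6=g, r+10=b, g+6=m, o+10=y.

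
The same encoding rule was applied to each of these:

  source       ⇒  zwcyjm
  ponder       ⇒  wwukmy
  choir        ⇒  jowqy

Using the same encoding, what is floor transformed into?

The shift depends on letter class: consonant s→z is +7, but vowel o→w is +8. Two shifts are in play — +8 for a/e/i/o/u, +7 for every other letter.
Applying it to floor: f(cons)+7=m, l(cons)+7=s, o(vowel)+8=w, o(vowel)+8=w, r(cons)+7=y.

mswwy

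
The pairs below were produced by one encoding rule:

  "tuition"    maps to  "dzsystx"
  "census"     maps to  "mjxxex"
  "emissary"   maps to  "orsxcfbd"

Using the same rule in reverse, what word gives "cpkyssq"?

skating

The shifts repeat in a cycle of length 2: positions 0,1,… shift by +10, +5, then the pattern repeats.
Undoing it on cpkyssq: c−10=s, p−5=k, k−10=a, y−5=t, s−10=i, s−5=n, q−10=g.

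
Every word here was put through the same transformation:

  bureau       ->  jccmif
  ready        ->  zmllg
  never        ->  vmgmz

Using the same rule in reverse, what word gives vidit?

The shifts repeat in a cycle of length 3: positions 0,1,… shift by +8, +8, +11, then the pattern repeats.
Reversing it on vidit: v−8=n, i−8=a, d−11=s, i−8=a, t−8=l.

nasal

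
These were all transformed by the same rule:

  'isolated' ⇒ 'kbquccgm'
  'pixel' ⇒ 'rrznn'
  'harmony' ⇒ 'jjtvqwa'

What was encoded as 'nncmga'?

A repeating key of period 2 is used — shifts +2, +9 over and over.
Undoing it on nncmga: n−2=l, n−9=e, c−2=a, m−9=d, g−2=e, a−9=r.

leader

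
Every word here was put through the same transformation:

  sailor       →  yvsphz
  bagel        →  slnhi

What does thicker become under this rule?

The output letters match the input read backwards, each shifted +7: sailor reversed is rolias. The word is reversed, then every letter is shifted forward by 7.
Applying it to thicker: reverse → rekciht; then shift: r+7=y, e+7=l, k+7=r, c+7=j, i+7=p, h+7=o, t+7=a.

ylrjpoa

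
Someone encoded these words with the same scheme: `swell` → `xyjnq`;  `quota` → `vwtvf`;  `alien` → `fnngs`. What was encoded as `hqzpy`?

count

Shifts by position in swell: pos 0: s→x (+5), pos 1: w→y (+2), pos 2: e→j (+5), pos 3: l→n (+2) — repeating every 2. A repeating key of period 2 is used — shifts +5, +2 over and over.
Undoing it on hqzpy: h−5=c, q−2=o, z−5=u, p−2=n, y−5=t.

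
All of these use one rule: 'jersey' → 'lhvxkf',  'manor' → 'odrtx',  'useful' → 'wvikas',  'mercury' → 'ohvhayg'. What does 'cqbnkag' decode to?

In jersey: j→l is +2, e→h is +3, r→v is +4, s→x is +5 — the shift increases by 1 each position. Letter i (0-indexed) is shifted by i+2, so successive shifts are 2, 3, 4, ….
Reversing it on cqbnkag: c−2=a, q−3=n, b−4=x, n−5=i, k−6=e, a−7=t, g−8=y.

anxiety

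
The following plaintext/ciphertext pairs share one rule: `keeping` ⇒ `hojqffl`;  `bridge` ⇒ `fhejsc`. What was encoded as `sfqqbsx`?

The word is reversed, then every letter is shifted forward by 1.
Reversing it on sfqqbsx: shift back: s−1=r, f−1=e, q−1=p, q−1=p, b−1=a, s−1=r, x−1=w → repparw; then reverse → wrapper.

wrapper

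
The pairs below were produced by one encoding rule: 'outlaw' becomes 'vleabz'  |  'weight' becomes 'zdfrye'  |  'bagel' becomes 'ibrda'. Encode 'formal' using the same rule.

Each letter's alphabet position (a=0..z=25) is mapped through 7·x+1 mod 26 — an affine cipher.
On formal: f(5)→7·5+1≡10=k; o(14)→7·14+1≡21=v; r(17)→7·17+1≡16=q; m(12)→7·12+1≡7=h; a(0)→7·0+1≡1=b; l(11)→7·11+1≡0=a (all mod 26).

kvqhba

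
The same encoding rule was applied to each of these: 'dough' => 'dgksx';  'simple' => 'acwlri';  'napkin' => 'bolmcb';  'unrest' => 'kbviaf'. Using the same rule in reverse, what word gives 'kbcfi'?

d(3)→d(3) and o(14)→g(6) fit y≡5x+14 (mod 26); the inverse of 5 mod 26 is 21. This is an affine cipher: with a=0,…,z=25, each position x becomes (5x+14) mod 26.
Undoing it on kbcfi: k(10)→21·(10−14)≡20=u; b(1)→21·(1−14)≡13=n; c(2)→21·(2−14)≡8=i; f(5)→21·(5−14)≡19=t; i(8)→21·(8−14)≡4=e (all mod 26).

unite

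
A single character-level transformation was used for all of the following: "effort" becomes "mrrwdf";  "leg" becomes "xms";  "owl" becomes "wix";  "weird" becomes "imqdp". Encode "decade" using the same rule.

pmoipm

The shift depends on letter class: consonant f→r is +12, but vowel e→m is +8. Two shifts are in play — +8 for a/e/i/o/u, +12 for every other letter.
Applying it to decade: d(cons)+12=p, e(vowel)+8=m, c(cons)+12=o, a(vowel)+8=i, d(cons)+12=p, e(vowel)+8=m.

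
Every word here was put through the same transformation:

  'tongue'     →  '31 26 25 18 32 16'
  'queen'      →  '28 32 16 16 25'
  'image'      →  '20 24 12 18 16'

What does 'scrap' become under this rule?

30 14 29 12 27

Letters become their 1-based position plus 11 (so a→12, b→13, …).
On scrap: s=19→30, c=3→14, r=18→29, a=1→12, p=16→27.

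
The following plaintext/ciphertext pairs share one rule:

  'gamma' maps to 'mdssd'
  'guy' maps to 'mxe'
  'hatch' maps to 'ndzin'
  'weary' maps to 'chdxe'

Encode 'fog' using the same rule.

lrm

The shift depends on letter class: consonant g→m is +6, but vowel a→d is +3. Vowels shift forward by 3 and consonants shift forward by 6.
For fog: f(cons)+6=l, o(vowel)+3=r, g(cons)+6=m.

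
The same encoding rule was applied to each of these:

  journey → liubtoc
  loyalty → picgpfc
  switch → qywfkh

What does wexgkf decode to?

j(9)→l(11) and o(14)→i(8) fit y≡15x+6 (mod 26); the inverse of 15 mod 26 is 7. Each letter's alphabet position (a=0..z=25) is mapped through 15·x+6 mod 26 — an affine cipher.
Decoding wexgkf: w(22)→7·(22−6)≡8=i; e(4)→7·(4−6)≡12=m; x(23)→7·(23−6)≡15=p; g(6)→7·(6−6)≡0=a; k(10)→7·(10−6)≡2=c; f(5)→7·(5−6)≡19=t (all mod 26).

impact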